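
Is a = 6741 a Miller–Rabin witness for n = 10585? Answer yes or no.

yes

n − 1 = 10584 = 2^3 · 1323, so s = 3 and d = 1323.
x_0 = 6741^1323 mod 10585 = 5886.
x_0 is neither 1 nor 10584, so continue squaring.
x_1 = 5886^2 mod 10585 = 291.
x_2 = 291^2 mod 10585 = 1.
x_2 = 1 but x_1 ≠ ±1, a nontrivial square root of 1 — 6741 is a witness and 10585 is composite.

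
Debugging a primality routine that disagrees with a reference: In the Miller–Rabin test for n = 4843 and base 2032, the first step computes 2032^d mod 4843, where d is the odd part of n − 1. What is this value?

n − 1 = 4842 = 2^1 · 2421, so s = 1 and d = 2421.
By repeated squaring, 2032^2421 ≡ 1029 (mod 4843).

1029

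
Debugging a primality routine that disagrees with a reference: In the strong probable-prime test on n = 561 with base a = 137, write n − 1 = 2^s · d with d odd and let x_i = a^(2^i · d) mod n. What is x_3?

n − 1 = 560 = 2^4 · 35, so s = 4 and d = 35.
x_0 = 137^35 mod 561 = 188.
x_1 = 188^2 mod 561 = 1.
x_2 = 1^2 mod 561 = 1.
x_3 = 1^2 mod 561 = 1.

1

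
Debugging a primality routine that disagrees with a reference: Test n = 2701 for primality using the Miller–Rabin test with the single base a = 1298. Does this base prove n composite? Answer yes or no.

no

n − 1 = 2700 = 2^2 · 675, so s = 2 and d = 675.
Repeated squaring mod 2701: 1298^1 ≡ 1298, 1298^2 ≡ 2081, 1298^4 ≡ 858, 1298^8 ≡ 1492, 1298^16 ≡ 440, 1298^32 ≡ 1829, 1298^64 ≡ 1403, 1298^128 ≡ 2081, 1298^256 ≡ 858, 1298^512 ≡ 1492.
675 = 512 + 128 + 32 + 2 + 1, so 1298^675 ≡ 1492·2081·1829·2081·1298 ≡ 2700 (mod 2701).
x_0 = 1298^675 mod 2701 = 2700.
x_0 = 2700 ≡ −1, so 1298 is not a witness.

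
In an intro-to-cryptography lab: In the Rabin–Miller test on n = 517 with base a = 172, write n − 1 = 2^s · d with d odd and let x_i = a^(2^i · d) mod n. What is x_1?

n − 1 = 516 = 2^2 · 129, so s = 2 and d = 129.
x_0 = 172^129 mod 517 = 151.
x_1 = 151^2 mod 517 = 53.

53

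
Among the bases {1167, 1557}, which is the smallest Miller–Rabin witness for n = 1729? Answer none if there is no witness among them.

n − 1 = 1728 = 2^6 · 27, so s = 6 and d = 27.
Base 1167: x_0 = 1167^27 mod 1729 = 1728. x_0 = 1728 ≡ −1, so 1167 is not a witness.
Base 1557: x_0 = 1557^27 mod 1729 = 1728. x_0 = 1728 ≡ −1, so 1557 is not a witness.
No listed base is a witness for 1729.

none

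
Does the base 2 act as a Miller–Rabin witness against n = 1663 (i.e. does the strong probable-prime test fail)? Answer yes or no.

n − 1 = 1662 = 2^1 · 831, so s = 1 and d = 831.
x_0 = 2^831 mod 1663 = 1.
x_0 = 1, so 2 is not a witness.

no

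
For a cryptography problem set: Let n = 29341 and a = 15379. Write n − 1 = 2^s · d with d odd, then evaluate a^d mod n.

n − 1 = 29340 = 2^2 · 7335, so s = 2 and d = 7335.
Repeated squaring mod 29341: 15379^1 ≡ 15379, 15379^2 ≡ 25181, 15379^4 ≡ 23751, 15379^8 ≡ 29276, 15379^16 ≡ 4225, 15379^32 ≡ 11297, 15379^64 ≡ 18200, 15379^128 ≡ 9451, 15379^256 ≡ 7397, 15379^512 ≡ 23985, 15379^1024 ≡ 20579, 15379^2048 ≡ 16588, 15379^4096 ≡ 1846.
7335 = 4096 + 2048 + 1024 + 128 + 32 + 4 + 2 + 1, so 15379^7335 ≡ 1846·16588·20579·9451·11297·23751·25181·15379 ≡ 24167 (mod 29341).

24167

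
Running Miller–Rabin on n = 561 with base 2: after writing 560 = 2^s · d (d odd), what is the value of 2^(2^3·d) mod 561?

1

n − 1 = 560 = 2^4 · 35, so s = 4 and d = 35.
x_0 = 2^35 mod 561 = 263.
x_1 = 263^2 mod 561 = 166.
x_2 = 166^2 mod 561 = 67.
x_3 = 67^2 mod 561 = 1.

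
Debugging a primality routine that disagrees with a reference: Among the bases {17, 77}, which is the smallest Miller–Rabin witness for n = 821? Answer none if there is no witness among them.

n − 1 = 820 = 2^2 · 205, so s = 2 and d = 205.
Base 17: x_0 = 17^205 mod 821 = 526. x_0 is neither 1 nor 820, so continue squaring. x_1 = 526^2 mod 821 = 820. x_1 ≡ −1, so 17 is not a witness.
Base 77: x_0 = 77^205 mod 821 = 526. x_0 is neither 1 nor 820, so continue squaring. x_1 = 526^2 mod 821 = 820. x_1 ≡ −1, so 77 is not a witness.
No listed base is a witness for 821.

none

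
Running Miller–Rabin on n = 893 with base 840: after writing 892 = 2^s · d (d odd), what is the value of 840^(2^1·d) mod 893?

n − 1 = 892 = 2^2 · 223, so s = 2 and d = 223.
Repeated squaring mod 893: 840^1 ≡ 840, 840^2 ≡ 130, 840^4 ≡ 826, 840^8 ≡ 24, 840^16 ≡ 576, 840^32 ≡ 473, 840^64 ≡ 479, 840^128 ≡ 833.
223 = 128 + 64 + 16 + 8 + 4 + 2 + 1, so 840^223 ≡ 833·479·576·24·826·130·840 ≡ 82 (mod 893).
x_0 = 82.
x_1 = 82^2 mod 893 = 473.

473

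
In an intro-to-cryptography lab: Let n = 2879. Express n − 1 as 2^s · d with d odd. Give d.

1439

Halving: 2878 → 1439; 1439 is odd.
So 2878 = 2^1 · 1439.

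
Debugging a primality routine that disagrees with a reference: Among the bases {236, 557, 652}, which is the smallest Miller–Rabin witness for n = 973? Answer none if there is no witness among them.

n − 1 = 972 = 2^2 · 243, so s = 2 and d = 243.
Base 236: x_0 = 236^243 mod 973 = 972. x_0 = 972 ≡ −1, so 236 is not a witness.
Base 557: x_0 = 557^243 mod 973 = 1. x_0 = 1, so 557 is not a witness.
Base 652: x_0 = 652^243 mod 973 = 1. x_0 = 1, so 652 is not a witness.
No listed base is a witness for 973.

none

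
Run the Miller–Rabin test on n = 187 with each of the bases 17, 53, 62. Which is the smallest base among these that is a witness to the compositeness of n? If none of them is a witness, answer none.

17

n − 1 = 186 = 2^1 · 93, so s = 1 and d = 93.
Base 17: x_0 = 17^93 mod 187 = 51. x_0 ∉ {1, 186} and s = 1, so 17 is a Miller–Rabin witness and 187 is composite.
Base 53: x_0 = 53^93 mod 187 = 168. x_0 ∉ {1, 186} and s = 1, so 53 is a Miller–Rabin witness and 187 is composite.
Base 62: x_0 = 62^93 mod 187 = 24. x_0 ∉ {1, 186} and s = 1, so 62 is a Miller–Rabin witness and 187 is composite.
The smallest witness among the given bases is 17.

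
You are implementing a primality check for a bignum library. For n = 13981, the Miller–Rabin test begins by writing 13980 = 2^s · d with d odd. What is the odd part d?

Halving: 13980 → 6990 → 3495; 3495 is odd.
So 13980 = 2^2 · 3495.

3495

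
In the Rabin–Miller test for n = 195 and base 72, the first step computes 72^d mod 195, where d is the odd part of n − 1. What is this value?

n − 1 = 194 = 2^1 · 97, so s = 1 and d = 97.
Repeated squaring mod 195: 72^1 ≡ 72, 72^2 ≡ 114, 72^4 ≡ 126, 72^8 ≡ 81, 72^16 ≡ 126, 72^32 ≡ 81, 72^64 ≡ 126.
97 = 64 + 32 + 1, so 72^97 ≡ 126·81·72 ≡ 72 (mod 195).

72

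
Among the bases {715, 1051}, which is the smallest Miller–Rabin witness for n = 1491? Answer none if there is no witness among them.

none

n − 1 = 1490 = 2^1 · 745, so s = 1 and d = 745.
Base 715: x_0 = 715^745 mod 1491 = 1. x_0 = 1, so 715 is not a witness.
Base 1051: x_0 = 1051^745 mod 1491 = 1. x_0 = 1, so 1051 is not a witness.
No listed base is a witness for 1491.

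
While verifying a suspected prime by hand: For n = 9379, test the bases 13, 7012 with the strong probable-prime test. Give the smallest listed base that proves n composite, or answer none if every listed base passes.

13

n − 1 = 9378 = 2^1 · 4689, so s = 1 and d = 4689.
Base 13: x_0 = 13^4689 mod 9379 = 3780. x_0 ∉ {1, 9378} and s = 1, so 13 is a Miller–Rabin witness and 9379 is composite.
Base 7012: x_0 = 7012^4689 mod 9379 = 2780. x_0 ∉ {1, 9378} and s = 1, so 7012 is a Miller–Rabin witness and 9379 is composite.
The smallest witness among the given bases is 13.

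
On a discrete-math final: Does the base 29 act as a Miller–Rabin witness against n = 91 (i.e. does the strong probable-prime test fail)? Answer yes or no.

no

n − 1 = 90 = 2^1 · 45, so s = 1 and d = 45.
Repeated squaring mod 91: 29^1 ≡ 29, 29^2 ≡ 22, 29^4 ≡ 29, 29^8 ≡ 22, 29^16 ≡ 29, 29^32 ≡ 22.
45 = 32 + 8 + 4 + 1, so 29^45 ≡ 22·22·29·29 ≡ 1 (mod 91).
x_0 = 29^45 mod 91 = 1.
x_0 = 1, so 29 is not a witness.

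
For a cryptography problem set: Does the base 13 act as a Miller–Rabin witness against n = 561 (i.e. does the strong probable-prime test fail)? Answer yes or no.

yes

n − 1 = 560 = 2^4 · 35, so s = 4 and d = 35.
By repeated squaring, 13^35 ≡ 208 (mod 561).
x_0 = 13^35 mod 561 = 208.
x_0 is neither 1 nor 560, so continue squaring.
x_1 = 208^2 mod 561 = 67.
x_2 = 67^2 mod 561 = 1.
x_2 = 1 but x_1 ≠ ±1, a nontrivial square root of 1 — 13 is a witness and 561 is composite.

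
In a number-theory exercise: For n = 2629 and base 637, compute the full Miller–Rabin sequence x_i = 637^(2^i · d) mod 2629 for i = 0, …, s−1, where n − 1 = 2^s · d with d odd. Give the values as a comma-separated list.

n − 1 = 2628 = 2^2 · 657, so s = 2 and d = 657.
x_0 = 637^657 mod 2629 = 1792.
x_1 = 1792^2 mod 2629 = 1255.

1792, 1255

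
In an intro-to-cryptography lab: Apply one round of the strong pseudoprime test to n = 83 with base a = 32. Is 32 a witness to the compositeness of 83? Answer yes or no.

n − 1 = 82 = 2^1 · 41, so s = 1 and d = 41.
x_0 = 32^41 mod 83 = 82.
x_0 = 82 ≡ −1, so 32 is not a witness.

no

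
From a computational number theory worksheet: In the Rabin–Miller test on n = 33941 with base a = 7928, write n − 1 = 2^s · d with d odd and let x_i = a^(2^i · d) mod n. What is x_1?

33940

n − 1 = 33940 = 2^2 · 8485, so s = 2 and d = 8485.
x_0 = 7928^8485 mod 33941 = 18168.
x_1 = 18168^2 mod 33941 = 33940.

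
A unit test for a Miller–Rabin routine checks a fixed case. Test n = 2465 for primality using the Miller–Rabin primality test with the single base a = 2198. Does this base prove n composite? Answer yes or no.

n − 1 = 2464 = 2^5 · 77, so s = 5 and d = 77.
x_0 = 2198^77 mod 2465 = 88.
x_0 is neither 1 nor 2464, so continue squaring.
x_1 = 88^2 mod 2465 = 349.
x_2 = 349^2 mod 2465 = 1016.
x_3 = 1016^2 mod 2465 = 1886.
x_4 = 1886^2 mod 2465 = 1.
x_4 = 1 but x_3 ≠ ±1, a nontrivial square root of 1 — 2198 is a witness and 2465 is composite.

yes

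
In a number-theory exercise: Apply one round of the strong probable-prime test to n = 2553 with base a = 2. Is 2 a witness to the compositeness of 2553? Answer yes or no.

n − 1 = 2552 = 2^3 · 319, so s = 3 and d = 319.
x_0 = 2^319 mod 2553 = 392.
x_0 is neither 1 nor 2552, so continue squaring.
x_1 = 392^2 mod 2553 = 484.
x_2 = 484^2 mod 2553 = 1933.
Reached i = s−1 = 2 without hitting −1: 2 is a Miller–Rabin witness and 2553 is composite.

yes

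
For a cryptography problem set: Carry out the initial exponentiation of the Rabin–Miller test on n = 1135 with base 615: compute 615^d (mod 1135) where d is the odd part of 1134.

n − 1 = 1134 = 2^1 · 567, so s = 1 and d = 567.
Repeated squaring mod 1135: 615^1 ≡ 615, 615^2 ≡ 270, 615^4 ≡ 260, 615^8 ≡ 635, 615^16 ≡ 300, 615^32 ≡ 335, 615^64 ≡ 995, 615^128 ≡ 305, 615^256 ≡ 1090, 615^512 ≡ 890.
567 = 512 + 32 + 16 + 4 + 2 + 1, so 615^567 ≡ 890·335·300·260·270·615 ≡ 270 (mod 1135).

270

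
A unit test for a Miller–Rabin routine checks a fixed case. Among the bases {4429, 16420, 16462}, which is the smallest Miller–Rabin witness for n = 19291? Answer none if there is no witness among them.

4429

n − 1 = 19290 = 2^1 · 9645, so s = 1 and d = 9645.
Base 4429: x_0 = 4429^9645 mod 19291 = 3574. x_0 ∉ {1, 19290} and s = 1, so 4429 is a Miller–Rabin witness and 19291 is composite.
Base 16420: x_0 = 16420^9645 mod 19291 = 18115. x_0 ∉ {1, 19290} and s = 1, so 16420 is a Miller–Rabin witness and 19291 is composite.
Base 16462: x_0 = 16462^9645 mod 19291 = 7776. x_0 ∉ {1, 19290} and s = 1, so 16462 is a Miller–Rabin witness and 19291 is composite.
The smallest witness among the given bases is 4429.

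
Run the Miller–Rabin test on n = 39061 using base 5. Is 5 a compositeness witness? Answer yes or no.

n − 1 = 39060 = 2^2 · 9765, so s = 2 and d = 9765.
Repeated squaring mod 39061: 5^1 ≡ 5, 5^2 ≡ 25, 5^4 ≡ 625, 5^8 ≡ 15, 5^16 ≡ 225, 5^32 ≡ 11564, 5^64 ≡ 20293, 5^128 ≡ 24787, 5^256 ≡ 4900, 5^512 ≡ 26546, 5^1024 ≡ 29676, 5^2048 ≡ 34731, 5^4096 ≡ 38681, 5^8192 ≡ 27217.
9765 = 8192 + 1024 + 512 + 32 + 4 + 1, so 5^9765 ≡ 27217·29676·26546·11564·625·5 ≡ 15060 (mod 39061).
x_0 = 5^9765 mod 39061 = 15060.
x_0 is neither 1 nor 39060, so continue squaring.
x_1 = 15060^2 mod 39061 = 15434.
Reached i = s−1 = 1 without hitting −1: 5 is a Miller–Rabin witness and 39061 is composite.

yes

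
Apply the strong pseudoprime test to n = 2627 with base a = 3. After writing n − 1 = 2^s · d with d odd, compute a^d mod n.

469

n − 1 = 2626 = 2^1 · 1313, so s = 1 and d = 1313.
3^1313 mod 2627 = 469.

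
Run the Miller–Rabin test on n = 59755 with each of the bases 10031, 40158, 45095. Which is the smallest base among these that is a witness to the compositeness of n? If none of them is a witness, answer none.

n − 1 = 59754 = 2^1 · 29877, so s = 1 and d = 29877.
Base 10031: x_0 = 10031^29877 mod 59755 = 22951. x_0 ∉ {1, 59754} and s = 1, so 10031 is a Miller–Rabin witness and 59755 is composite.
Base 40158: x_0 = 40158^29877 mod 59755 = 19248. x_0 ∉ {1, 59754} and s = 1, so 40158 is a Miller–Rabin witness and 59755 is composite.
Base 45095: x_0 = 45095^29877 mod 59755 = 29335. x_0 ∉ {1, 59754} and s = 1, so 45095 is a Miller–Rabin witness and 59755 is composite.
The smallest witness among the given bases is 10031.

10031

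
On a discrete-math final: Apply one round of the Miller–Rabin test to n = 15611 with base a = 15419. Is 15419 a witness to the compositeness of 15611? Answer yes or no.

yes

n − 1 = 15610 = 2^1 · 7805, so s = 1 and d = 7805.
x_0 = 15419^7805 mod 15611 = 9377.
x_0 ∉ {1, 15610} and s = 1, so 15419 is a Miller–Rabin witness and 15611 is composite.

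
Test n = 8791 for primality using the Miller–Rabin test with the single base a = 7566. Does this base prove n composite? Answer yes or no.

yes

n − 1 = 8790 = 2^1 · 4395, so s = 1 and d = 4395.
x_0 = 7566^4395 mod 8791 = 1316.
x_0 ∉ {1, 8790} and s = 1, so 7566 is a Miller–Rabin witness and 8791 is composite.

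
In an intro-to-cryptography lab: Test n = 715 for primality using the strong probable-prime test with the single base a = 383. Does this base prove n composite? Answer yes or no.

yes

n − 1 = 714 = 2^1 · 357, so s = 1 and d = 357.
Repeated squaring mod 715: 383^1 ≡ 383, 383^2 ≡ 114, 383^4 ≡ 126, 383^8 ≡ 146, 383^16 ≡ 581, 383^32 ≡ 81, 383^64 ≡ 126, 383^128 ≡ 146, 383^256 ≡ 581.
357 = 256 + 64 + 32 + 4 + 1, so 383^357 ≡ 581·126·81·126·383 ≡ 213 (mod 715).
x_0 = 383^357 mod 715 = 213.
x_0 ∉ {1, 714} and s = 1, so 383 is a Miller–Rabin witness and 715 is composite.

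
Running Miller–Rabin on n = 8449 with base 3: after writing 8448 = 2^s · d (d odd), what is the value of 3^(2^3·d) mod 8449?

1478

n − 1 = 8448 = 2^8 · 33, so s = 8 and d = 33.
x_0 = 3^33 mod 8449 = 6327.
x_1 = 6327^2 mod 8449 = 8016.
x_2 = 8016^2 mod 8449 = 1611.
x_3 = 1611^2 mod 8449 = 1478.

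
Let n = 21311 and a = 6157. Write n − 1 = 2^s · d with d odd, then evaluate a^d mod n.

n − 1 = 21310 = 2^1 · 10655, so s = 1 and d = 10655.
6157^10655 mod 21311 = 16146.

16146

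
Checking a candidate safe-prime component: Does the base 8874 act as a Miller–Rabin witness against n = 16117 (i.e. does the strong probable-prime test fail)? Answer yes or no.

yes

n − 1 = 16116 = 2^2 · 4029, so s = 2 and d = 4029.
Repeated squaring mod 16117: 8874^1 ≡ 8874, 8874^2 ≡ 214, 8874^4 ≡ 13562, 8874^8 ≡ 640, 8874^16 ≡ 6675, 8874^32 ≡ 8237, 8874^64 ≡ 11716, 8874^128 ≡ 12284, 8874^256 ≡ 9302, 8874^512 ≡ 11148, 8874^1024 ≡ 15834, 8874^2048 ≡ 15621.
4029 = 2048 + 1024 + 512 + 256 + 128 + 32 + 16 + 8 + 4 + 1, so 8874^4029 ≡ 15621·15834·11148·9302·12284·8237·6675·640·13562·8874 ≡ 993 (mod 16117).
x_0 = 8874^4029 mod 16117 = 993.
x_0 is neither 1 nor 16116, so continue squaring.
x_1 = 993^2 mod 16117 = 2912.
Reached i = s−1 = 1 without hitting −1: 8874 is a Miller–Rabin witness and 16117 is composite.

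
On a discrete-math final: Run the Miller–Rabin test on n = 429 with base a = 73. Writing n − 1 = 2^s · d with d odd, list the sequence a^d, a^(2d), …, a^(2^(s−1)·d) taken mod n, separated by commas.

n − 1 = 428 = 2^2 · 107, so s = 2 and d = 107.
x_0 = 73^107 mod 429 = 226.
x_1 = 226^2 mod 429 = 25.

226, 25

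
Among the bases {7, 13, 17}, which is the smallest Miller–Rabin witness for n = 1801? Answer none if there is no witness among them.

none

n − 1 = 1800 = 2^3 · 225, so s = 3 and d = 225.
Base 7: x_0 = 7^225 mod 1801 = 1800. x_0 = 1800 ≡ −1, so 7 is not a witness.
Base 13: x_0 = 13^225 mod 1801 = 1337. x_0 is neither 1 nor 1800, so continue squaring. x_1 = 1337^2 mod 1801 = 977. x_2 = 977^2 mod 1801 = 1800. x_2 ≡ −1, so 13 is not a witness.
Base 17: x_0 = 17^225 mod 1801 = 977. x_0 is neither 1 nor 1800, so continue squaring. x_1 = 977^2 mod 1801 = 1800. x_1 ≡ −1, so 17 is not a witness.
No listed base is a witness for 1801.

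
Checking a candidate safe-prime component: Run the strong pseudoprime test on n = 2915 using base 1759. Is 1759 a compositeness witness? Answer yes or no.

n − 1 = 2914 = 2^1 · 1457, so s = 1 and d = 1457.
x_0 = 1759^1457 mod 2915 = 1759.
x_0 ∉ {1, 2914} and s = 1, so 1759 is a Miller–Rabin witness and 2915 is composite.

yes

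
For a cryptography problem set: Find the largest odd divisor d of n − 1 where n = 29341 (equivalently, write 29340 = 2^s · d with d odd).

7335

Halving: 29340 → 14670 → 7335; 7335 is odd.
So 29340 = 2^2 · 7335.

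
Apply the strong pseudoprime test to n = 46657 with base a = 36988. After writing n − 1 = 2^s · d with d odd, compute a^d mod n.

n − 1 = 46656 = 2^6 · 729, so s = 6 and d = 729.
Repeated squaring mod 46657: 36988^1 ≡ 36988, 36988^2 ≡ 35590, 36988^4 ≡ 3864, 36988^8 ≡ 256, 36988^16 ≡ 18879, 36988^32 ≡ 3818, 36988^64 ≡ 20140, 36988^128 ≡ 30299, 36988^256 ≡ 6269, 36988^512 ≡ 15167.
729 = 512 + 128 + 64 + 16 + 8 + 1, so 36988^729 ≡ 15167·30299·20140·18879·256·36988 ≡ 44214 (mod 46657).

44214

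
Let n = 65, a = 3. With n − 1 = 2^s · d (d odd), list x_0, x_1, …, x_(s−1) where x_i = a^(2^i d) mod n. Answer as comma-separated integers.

3, 9, 16, 61, 16, 61

n − 1 = 64 = 2^6 · 1, so s = 6 and d = 1.
x_0 = 3^1 mod 65 = 3.
x_1 = 3^2 mod 65 = 9.
x_2 = 9^2 mod 65 = 16.
x_3 = 16^2 mod 65 = 61.
x_4 = 61^2 mod 65 = 16.
x_5 = 16^2 mod 65 = 61.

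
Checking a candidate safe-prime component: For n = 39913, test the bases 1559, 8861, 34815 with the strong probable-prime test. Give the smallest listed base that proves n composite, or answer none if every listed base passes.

1559

n − 1 = 39912 = 2^3 · 4989, so s = 3 and d = 4989.
Base 1559: x_0 = 1559^4989 mod 39913 = 363. x_0 is neither 1 nor 39912, so continue squaring. x_1 = 363^2 mod 39913 = 12030. x_2 = 12030^2 mod 39913 = 36275. Reached i = s−1 = 2 without hitting −1: 1559 is a Miller–Rabin witness and 39913 is composite.
Base 8861: x_0 = 8861^4989 mod 39913 = 36732. x_0 is neither 1 nor 39912, so continue squaring. x_1 = 36732^2 mod 39913 = 20772. x_2 = 20772^2 mod 39913 = 16454. Reached i = s−1 = 2 without hitting −1: 8861 is a Miller–Rabin witness and 39913 is composite.
Base 34815: x_0 = 34815^4989 mod 39913 = 22588. x_0 is neither 1 nor 39912, so continue squaring. x_1 = 22588^2 mod 39913 = 9865. x_2 = 9865^2 mod 39913 = 10331. Reached i = s−1 = 2 without hitting −1: 34815 is a Miller–Rabin witness and 39913 is composite.
The smallest witness among the given bases is 1559.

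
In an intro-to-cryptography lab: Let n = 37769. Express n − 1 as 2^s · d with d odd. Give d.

4721

Halving: 37768 → 18884 → 9442 → 4721; 4721 is odd.
So 37768 = 2^3 · 4721.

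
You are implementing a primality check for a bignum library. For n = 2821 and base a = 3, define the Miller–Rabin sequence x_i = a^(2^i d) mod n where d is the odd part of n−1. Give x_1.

n − 1 = 2820 = 2^2 · 705, so s = 2 and d = 705.
Repeated squaring mod 2821: 3^1 ≡ 3, 3^2 ≡ 9, 3^4 ≡ 81, 3^8 ≡ 919, 3^16 ≡ 1082, 3^32 ≡ 9, 3^64 ≡ 81, 3^128 ≡ 919, 3^256 ≡ 1082, 3^512 ≡ 9.
705 = 512 + 128 + 64 + 1, so 3^705 ≡ 9·919·81·3 ≡ 1301 (mod 2821).
x_0 = 1301.
x_1 = 1301^2 mod 2821 = 1.

1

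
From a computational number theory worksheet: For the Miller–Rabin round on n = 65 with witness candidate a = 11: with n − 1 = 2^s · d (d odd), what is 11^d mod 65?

n − 1 = 64 = 2^6 · 1, so s = 6 and d = 1.
11^1 mod 65 = 11.

11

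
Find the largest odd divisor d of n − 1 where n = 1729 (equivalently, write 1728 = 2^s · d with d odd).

Halving: 1728 → 864 → 432 → 216 → 108 → 54 → 27; 27 is odd.
So 1728 = 2^6 · 27.

27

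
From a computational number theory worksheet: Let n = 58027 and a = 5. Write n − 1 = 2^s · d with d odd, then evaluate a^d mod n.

n − 1 = 58026 = 2^1 · 29013, so s = 1 and d = 29013.
5^29013 mod 58027 = 58026.

58026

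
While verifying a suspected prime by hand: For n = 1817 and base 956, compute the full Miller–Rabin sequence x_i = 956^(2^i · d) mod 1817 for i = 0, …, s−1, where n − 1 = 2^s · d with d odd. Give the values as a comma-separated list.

101, 1116, 811

n − 1 = 1816 = 2^3 · 227, so s = 3 and d = 227.
x_0 = 956^227 mod 1817 = 101.
x_1 = 101^2 mod 1817 = 1116.
x_2 = 1116^2 mod 1817 = 811.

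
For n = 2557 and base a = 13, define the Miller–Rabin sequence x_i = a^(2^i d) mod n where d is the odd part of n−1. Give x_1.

n − 1 = 2556 = 2^2 · 639, so s = 2 and d = 639.
x_0 = 13^639 mod 2557 = 1.
x_1 = 1^2 mod 2557 = 1.

1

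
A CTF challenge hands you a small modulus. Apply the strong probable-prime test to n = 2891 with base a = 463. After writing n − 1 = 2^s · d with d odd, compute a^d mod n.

2661

n − 1 = 2890 = 2^1 · 1445, so s = 1 and d = 1445.
Repeated squaring mod 2891: 463^1 ≡ 463, 463^2 ≡ 435, 463^4 ≡ 1310, 463^8 ≡ 1737, 463^16 ≡ 1856, 463^32 ≡ 1555, 463^64 ≡ 1149, 463^128 ≡ 1905, 463^256 ≡ 820, 463^512 ≡ 1688, 463^1024 ≡ 1709.
1445 = 1024 + 256 + 128 + 32 + 4 + 1, so 463^1445 ≡ 1709·820·1905·1555·1310·463 ≡ 2661 (mod 2891).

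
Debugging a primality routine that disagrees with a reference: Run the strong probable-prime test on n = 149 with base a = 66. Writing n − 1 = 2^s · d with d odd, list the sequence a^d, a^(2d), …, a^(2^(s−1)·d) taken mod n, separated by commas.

n − 1 = 148 = 2^2 · 37, so s = 2 and d = 37.
x_0 = 66^37 mod 149 = 105.
x_1 = 105^2 mod 149 = 148.

105, 148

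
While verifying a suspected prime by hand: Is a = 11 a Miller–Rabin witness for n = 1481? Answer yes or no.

no

n − 1 = 1480 = 2^3 · 185, so s = 3 and d = 185.
x_0 = 11^185 mod 1481 = 511.
x_0 is neither 1 nor 1480, so continue squaring.
x_1 = 511^2 mod 1481 = 465.
x_2 = 465^2 mod 1481 = 1480.
x_2 ≡ −1, so 11 is not a witness.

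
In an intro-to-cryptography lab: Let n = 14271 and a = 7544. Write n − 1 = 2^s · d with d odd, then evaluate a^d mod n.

14159

n − 1 = 14270 = 2^1 · 7135, so s = 1 and d = 7135.
7544^7135 mod 14271 = 14159.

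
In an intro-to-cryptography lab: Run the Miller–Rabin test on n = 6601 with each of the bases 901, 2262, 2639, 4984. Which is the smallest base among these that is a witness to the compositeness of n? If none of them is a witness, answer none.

901

n − 1 = 6600 = 2^3 · 825, so s = 3 and d = 825.
Base 901: x_0 = 901^825 mod 6601 = 5452. x_0 is neither 1 nor 6600, so continue squaring. x_1 = 5452^2 mod 6601 = 1. x_1 = 1 but x_0 ≠ ±1, a nontrivial square root of 1 — 901 is a witness and 6601 is composite.
Base 2262: x_0 = 2262^825 mod 6601 = 2094. x_0 is neither 1 nor 6600, so continue squaring. x_1 = 2094^2 mod 6601 = 1772. x_2 = 1772^2 mod 6601 = 4509. Reached i = s−1 = 2 without hitting −1: 2262 is a Miller–Rabin witness and 6601 is composite.
Base 2639: x_0 = 2639^825 mod 6601 = 5726. x_0 is neither 1 nor 6600, so continue squaring. x_1 = 5726^2 mod 6601 = 6510. x_2 = 6510^2 mod 6601 = 1680. Reached i = s−1 = 2 without hitting −1: 2639 is a Miller–Rabin witness and 6601 is composite.
Base 4984: x_0 = 4984^825 mod 6601 = 1680. x_0 is neither 1 nor 6600, so continue squaring. x_1 = 1680^2 mod 6601 = 3773. x_2 = 3773^2 mod 6601 = 3773. Reached i = s−1 = 2 without hitting −1: 4984 is a Miller–Rabin witness and 6601 is composite.
The smallest witness among the given bases is 901.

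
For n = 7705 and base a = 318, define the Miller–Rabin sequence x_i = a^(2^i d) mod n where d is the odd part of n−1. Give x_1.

694

n − 1 = 7704 = 2^3 · 963, so s = 3 and d = 963.
Repeated squaring mod 7705: 318^1 ≡ 318, 318^2 ≡ 959, 318^4 ≡ 2786, 318^8 ≡ 2861, 318^16 ≡ 2611, 318^32 ≡ 6101, 318^64 ≡ 7051, 318^128 ≡ 3941, 318^256 ≡ 5906, 318^512 ≡ 301.
963 = 512 + 256 + 128 + 64 + 2 + 1, so 318^963 ≡ 301·5906·3941·7051·959·318 ≡ 3402 (mod 7705).
x_0 = 3402.
x_1 = 3402^2 mod 7705 = 694.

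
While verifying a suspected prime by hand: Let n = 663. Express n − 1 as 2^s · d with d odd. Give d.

331

Halving: 662 → 331; 331 is odd.
So 662 = 2^1 · 331.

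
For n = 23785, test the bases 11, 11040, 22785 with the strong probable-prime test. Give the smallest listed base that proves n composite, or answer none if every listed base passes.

11

n − 1 = 23784 = 2^3 · 2973, so s = 3 and d = 2973.
Base 11: x_0 = 11^2973 mod 23785 = 2671. x_0 is neither 1 nor 23784, so continue squaring. x_1 = 2671^2 mod 23785 = 22526. x_2 = 22526^2 mod 23785 = 15271. Reached i = s−1 = 2 without hitting −1: 11 is a Miller–Rabin witness and 23785 is composite.
Base 11040: x_0 = 11040^2973 mod 23785 = 12705. x_0 is neither 1 nor 23784, so continue squaring. x_1 = 12705^2 mod 23785 = 12015. x_2 = 12015^2 mod 23785 = 9060. Reached i = s−1 = 2 without hitting −1: 11040 is a Miller–Rabin witness and 23785 is composite.
Base 22785: x_0 = 22785^2973 mod 23785 = 5820. x_0 is neither 1 nor 23784, so continue squaring. x_1 = 5820^2 mod 23785 = 2560. x_2 = 2560^2 mod 23785 = 12725. Reached i = s−1 = 2 without hitting −1: 22785 is a Miller–Rabin witness and 23785 is composite.
The smallest witness among the given bases is 11.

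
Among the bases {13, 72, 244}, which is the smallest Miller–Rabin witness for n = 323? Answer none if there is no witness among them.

13

n − 1 = 322 = 2^1 · 161, so s = 1 and d = 161.
Base 13: x_0 = 13^161 mod 323 = 98. x_0 ∉ {1, 322} and s = 1, so 13 is a Miller–Rabin witness and 323 is composite.
Base 72: x_0 = 72^161 mod 323 = 242. x_0 ∉ {1, 322} and s = 1, so 72 is a Miller–Rabin witness and 323 is composite.
Base 244: x_0 = 244^161 mod 323 = 6. x_0 ∉ {1, 322} and s = 1, so 244 is a Miller–Rabin witness and 323 is composite.
The smallest witness among the given bases is 13.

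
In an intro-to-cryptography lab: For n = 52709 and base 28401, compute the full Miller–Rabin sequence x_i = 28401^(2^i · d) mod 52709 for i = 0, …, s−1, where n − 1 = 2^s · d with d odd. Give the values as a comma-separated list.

52708, 1

n − 1 = 52708 = 2^2 · 13177, so s = 2 and d = 13177.
x_0 = 28401^13177 mod 52709 = 52708.
x_1 = 52708^2 mod 52709 = 1.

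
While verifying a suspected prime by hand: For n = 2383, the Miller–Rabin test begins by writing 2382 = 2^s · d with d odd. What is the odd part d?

Halving: 2382 → 1191; 1191 is odd.
So 2382 = 2^1 · 1191.

1191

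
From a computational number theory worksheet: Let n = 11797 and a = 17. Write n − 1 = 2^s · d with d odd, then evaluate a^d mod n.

n − 1 = 11796 = 2^2 · 2949, so s = 2 and d = 2949.
Repeated squaring mod 11797: 17^1 ≡ 17, 17^2 ≡ 289, 17^4 ≡ 942, 17^8 ≡ 2589, 17^16 ≡ 2225, 17^32 ≡ 7682, 17^64 ≡ 4530, 17^128 ≡ 5917, 17^256 ≡ 9190, 17^512 ≡ 1377, 17^1024 ≡ 8609, 17^2048 ≡ 6127.
2949 = 2048 + 512 + 256 + 128 + 4 + 1, so 17^2949 ≡ 6127·1377·9190·5917·942·17 ≡ 9669 (mod 11797).

9669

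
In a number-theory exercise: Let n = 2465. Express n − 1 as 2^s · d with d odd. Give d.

77

Halving: 2464 → 1232 → 616 → 308 → 154 → 77; 77 is odd.
So 2464 = 2^5 · 77.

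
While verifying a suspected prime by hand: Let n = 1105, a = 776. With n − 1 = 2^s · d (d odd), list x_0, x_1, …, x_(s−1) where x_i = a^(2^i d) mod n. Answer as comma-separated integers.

911, 66, 1041, 781

n − 1 = 1104 = 2^4 · 69, so s = 4 and d = 69.
x_0 = 776^69 mod 1105 = 911.
x_1 = 911^2 mod 1105 = 66.
x_2 = 66^2 mod 1105 = 1041.
x_3 = 1041^2 mod 1105 = 781.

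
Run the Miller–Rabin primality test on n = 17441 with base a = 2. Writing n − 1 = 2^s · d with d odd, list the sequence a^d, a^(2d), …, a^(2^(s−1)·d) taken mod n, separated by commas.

4306, 1853, 15173, 16170, 10869

n − 1 = 17440 = 2^5 · 545, so s = 5 and d = 545.
x_0 = 2^545 mod 17441 = 4306.
x_1 = 4306^2 mod 17441 = 1853.
x_2 = 1853^2 mod 17441 = 15173.
x_3 = 15173^2 mod 17441 = 16170.
x_4 = 16170^2 mod 17441 = 10869.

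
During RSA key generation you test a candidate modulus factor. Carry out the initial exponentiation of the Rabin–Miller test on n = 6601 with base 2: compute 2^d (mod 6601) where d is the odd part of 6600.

n − 1 = 6600 = 2^3 · 825, so s = 3 and d = 825.
Repeated squaring mod 6601: 2^1 ≡ 2, 2^2 ≡ 4, 2^4 ≡ 16, 2^8 ≡ 256, 2^16 ≡ 6127, 2^32 ≡ 242, 2^64 ≡ 5756, 2^128 ≡ 1117, 2^256 ≡ 100, 2^512 ≡ 3399.
825 = 512 + 256 + 32 + 16 + 8 + 1, so 2^825 ≡ 3399·100·242·6127·256·2 ≡ 2738 (mod 6601).

2738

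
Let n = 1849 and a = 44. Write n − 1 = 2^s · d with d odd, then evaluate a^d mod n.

n − 1 = 1848 = 2^3 · 231, so s = 3 and d = 231.
44^231 mod 1849 = 689.

689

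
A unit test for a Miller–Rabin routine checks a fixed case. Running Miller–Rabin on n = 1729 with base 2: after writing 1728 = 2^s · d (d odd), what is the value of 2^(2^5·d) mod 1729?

1

n − 1 = 1728 = 2^6 · 27, so s = 6 and d = 27.
By repeated squaring, 2^27 ≡ 645 (mod 1729).
x_0 = 645.
x_1 = 645^2 mod 1729 = 1065.
x_2 = 1065^2 mod 1729 = 1.
x_3 = 1^2 mod 1729 = 1.
x_4 = 1^2 mod 1729 = 1.
x_5 = 1^2 mod 1729 = 1.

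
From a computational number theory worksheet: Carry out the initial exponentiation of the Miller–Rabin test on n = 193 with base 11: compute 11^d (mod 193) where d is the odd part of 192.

173

n − 1 = 192 = 2^6 · 3, so s = 6 and d = 3.
11^3 mod 193 = 173.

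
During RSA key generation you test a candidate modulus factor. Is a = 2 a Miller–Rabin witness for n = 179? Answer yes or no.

no

n − 1 = 178 = 2^1 · 89, so s = 1 and d = 89.
By repeated squaring, 2^89 ≡ 178 (mod 179).
x_0 = 2^89 mod 179 = 178.
x_0 = 178 ≡ −1, so 2 is not a witness.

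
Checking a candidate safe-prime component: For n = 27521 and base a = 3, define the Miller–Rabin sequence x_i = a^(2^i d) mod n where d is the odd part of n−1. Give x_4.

21745

n − 1 = 27520 = 2^7 · 215, so s = 7 and d = 215.
x_0 = 3^215 mod 27521 = 8225.
x_1 = 8225^2 mod 27521 = 4007.
x_2 = 4007^2 mod 27521 = 11306.
x_3 = 11306^2 mod 27521 = 18112.
x_4 = 18112^2 mod 27521 = 21745.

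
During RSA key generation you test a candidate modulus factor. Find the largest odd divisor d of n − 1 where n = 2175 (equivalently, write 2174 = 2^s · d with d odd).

Halving: 2174 → 1087; 1087 is odd.
So 2174 = 2^1 · 1087.

1087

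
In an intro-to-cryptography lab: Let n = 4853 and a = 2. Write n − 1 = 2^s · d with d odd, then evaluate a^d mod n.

1710

n − 1 = 4852 = 2^2 · 1213, so s = 2 and d = 1213.
Repeated squaring mod 4853: 2^1 ≡ 2, 2^2 ≡ 4, 2^4 ≡ 16, 2^8 ≡ 256, 2^16 ≡ 2447, 2^32 ≡ 4060, 2^64 ≡ 2812, 2^128 ≡ 1807, 2^256 ≡ 4033, 2^512 ≡ 2686, 2^1024 ≡ 3038.
1213 = 1024 + 128 + 32 + 16 + 8 + 4 + 1, so 2^1213 ≡ 3038·1807·4060·2447·256·16·2 ≡ 1710 (mod 4853).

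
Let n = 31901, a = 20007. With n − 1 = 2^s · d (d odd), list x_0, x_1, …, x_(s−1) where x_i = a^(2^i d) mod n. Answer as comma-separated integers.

13224, 24795

n − 1 = 31900 = 2^2 · 7975, so s = 2 and d = 7975.
x_0 = 20007^7975 mod 31901 = 13224.
x_1 = 13224^2 mod 31901 = 24795.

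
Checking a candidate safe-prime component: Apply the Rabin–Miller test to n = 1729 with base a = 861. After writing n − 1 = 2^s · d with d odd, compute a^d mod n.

n − 1 = 1728 = 2^6 · 27, so s = 6 and d = 27.
By repeated squaring, 861^27 ≡ 742 (mod 1729).

742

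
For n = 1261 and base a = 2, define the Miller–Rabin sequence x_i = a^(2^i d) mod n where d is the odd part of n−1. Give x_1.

64

n − 1 = 1260 = 2^2 · 315, so s = 2 and d = 315.
x_0 = 2^315 mod 1261 = 671.
x_1 = 671^2 mod 1261 = 64.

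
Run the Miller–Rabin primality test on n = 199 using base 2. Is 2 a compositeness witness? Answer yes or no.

n − 1 = 198 = 2^1 · 99, so s = 1 and d = 99.
x_0 = 2^99 mod 199 = 1.
x_0 = 1, so 2 is not a witness.

no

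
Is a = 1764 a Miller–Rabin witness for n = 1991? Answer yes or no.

n − 1 = 1990 = 2^1 · 995, so s = 1 and d = 995.
x_0 = 1764^995 mod 1991 = 1.
x_0 = 1, so 1764 is not a witness.

no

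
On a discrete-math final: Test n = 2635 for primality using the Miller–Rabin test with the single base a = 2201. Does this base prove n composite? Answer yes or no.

n − 1 = 2634 = 2^1 · 1317, so s = 1 and d = 1317.
x_0 = 2201^1317 mod 2635 = 961.
x_0 ∉ {1, 2634} and s = 1, so 2201 is a Miller–Rabin witness and 2635 is composite.

yes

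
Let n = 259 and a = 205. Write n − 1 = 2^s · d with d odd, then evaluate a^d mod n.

n − 1 = 258 = 2^1 · 129, so s = 1 and d = 129.
Repeated squaring mod 259: 205^1 ≡ 205, 205^2 ≡ 67, 205^4 ≡ 86, 205^8 ≡ 144, 205^16 ≡ 16, 205^32 ≡ 256, 205^64 ≡ 9, 205^128 ≡ 81.
129 = 128 + 1, so 205^129 ≡ 81·205 ≡ 29 (mod 259).

29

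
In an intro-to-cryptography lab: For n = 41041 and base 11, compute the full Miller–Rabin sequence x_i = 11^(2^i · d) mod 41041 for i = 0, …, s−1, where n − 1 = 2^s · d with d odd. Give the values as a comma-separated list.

n − 1 = 41040 = 2^4 · 2565, so s = 4 and d = 2565.
x_0 = 11^2565 mod 41041 = 4103.
x_1 = 4103^2 mod 41041 = 7799.
x_2 = 7799^2 mod 41041 = 1639.
x_3 = 1639^2 mod 41041 = 18656.

4103, 7799, 1639, 18656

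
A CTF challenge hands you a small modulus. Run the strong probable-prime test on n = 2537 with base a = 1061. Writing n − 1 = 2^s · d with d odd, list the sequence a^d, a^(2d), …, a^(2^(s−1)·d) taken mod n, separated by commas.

707, 60, 1063

n − 1 = 2536 = 2^3 · 317, so s = 3 and d = 317.
x_0 = 1061^317 mod 2537 = 707.
x_1 = 707^2 mod 2537 = 60.
x_2 = 60^2 mod 2537 = 1063.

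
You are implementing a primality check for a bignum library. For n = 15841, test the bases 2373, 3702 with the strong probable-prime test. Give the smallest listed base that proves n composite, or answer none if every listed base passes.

n − 1 = 15840 = 2^5 · 495, so s = 5 and d = 495.
Base 2373: x_0 = 2373^495 mod 15841 = 8834. x_0 is neither 1 nor 15840, so continue squaring. x_1 = 8834^2 mod 15841 = 6790. x_2 = 6790^2 mod 15841 = 6790. x_3 = 6790^2 mod 15841 = 6790. x_4 = 6790^2 mod 15841 = 6790. Reached i = s−1 = 4 without hitting −1: 2373 is a Miller–Rabin witness and 15841 is composite.
Base 3702: x_0 = 3702^495 mod 15841 = 8896. x_0 is neither 1 nor 15840, so continue squaring. x_1 = 8896^2 mod 15841 = 13021. x_2 = 13021^2 mod 15841 = 218. x_3 = 218^2 mod 15841 = 1. x_3 = 1 but x_2 ≠ ±1, a nontrivial square root of 1 — 3702 is a witness and 15841 is composite.
The smallest witness among the given bases is 2373.

2373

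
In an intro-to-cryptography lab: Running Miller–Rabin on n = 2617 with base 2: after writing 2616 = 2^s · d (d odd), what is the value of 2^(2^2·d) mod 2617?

1

n − 1 = 2616 = 2^3 · 327, so s = 3 and d = 327.
x_0 = 2^327 mod 2617 = 1950.
x_1 = 1950^2 mod 2617 = 2616.
x_2 = 2616^2 mod 2617 = 1.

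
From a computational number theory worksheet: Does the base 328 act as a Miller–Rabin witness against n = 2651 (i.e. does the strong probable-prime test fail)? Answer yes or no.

n − 1 = 2650 = 2^1 · 1325, so s = 1 and d = 1325.
x_0 = 328^1325 mod 2651 = 1.
x_0 = 1, so 328 is not a witness.

no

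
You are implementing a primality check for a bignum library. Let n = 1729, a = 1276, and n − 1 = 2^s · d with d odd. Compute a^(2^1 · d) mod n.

n − 1 = 1728 = 2^6 · 27, so s = 6 and d = 27.
x_0 = 1276^27 mod 1729 = 645.
x_1 = 645^2 mod 1729 = 1065.

1065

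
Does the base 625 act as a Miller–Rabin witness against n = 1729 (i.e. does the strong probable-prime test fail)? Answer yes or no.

no

n − 1 = 1728 = 2^6 · 27, so s = 6 and d = 27.
x_0 = 625^27 mod 1729 = 1.
x_0 = 1, so 625 is not a witness.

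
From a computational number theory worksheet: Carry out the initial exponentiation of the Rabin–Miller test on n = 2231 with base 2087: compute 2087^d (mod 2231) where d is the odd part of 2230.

n − 1 = 2230 = 2^1 · 1115, so s = 1 and d = 1115.
2087^1115 mod 2231 = 452.

452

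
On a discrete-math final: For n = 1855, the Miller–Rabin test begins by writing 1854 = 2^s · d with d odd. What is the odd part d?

927

Halving: 1854 → 927; 927 is odd.
So 1854 = 2^1 · 927.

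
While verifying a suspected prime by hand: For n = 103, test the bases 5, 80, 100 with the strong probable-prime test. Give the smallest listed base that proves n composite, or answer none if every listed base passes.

none

n − 1 = 102 = 2^1 · 51, so s = 1 and d = 51.
Base 5: x_0 = 5^51 mod 103 = 102. x_0 = 102 ≡ −1, so 5 is not a witness.
Base 80: x_0 = 80^51 mod 103 = 102. x_0 = 102 ≡ −1, so 80 is not a witness.
Base 100: x_0 = 100^51 mod 103 = 1. x_0 = 1, so 100 is not a witness.
No listed base is a witness for 103.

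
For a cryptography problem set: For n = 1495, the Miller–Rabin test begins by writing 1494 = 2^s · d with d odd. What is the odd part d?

747

Halving: 1494 → 747; 747 is odd.
So 1494 = 2^1 · 747.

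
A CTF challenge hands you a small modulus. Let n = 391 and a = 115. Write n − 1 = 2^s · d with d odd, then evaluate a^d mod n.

276

n − 1 = 390 = 2^1 · 195, so s = 1 and d = 195.
115^195 mod 391 = 276.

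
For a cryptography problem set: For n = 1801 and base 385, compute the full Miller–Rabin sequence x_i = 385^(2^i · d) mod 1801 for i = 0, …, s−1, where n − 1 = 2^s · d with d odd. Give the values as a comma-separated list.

1337, 977, 1800

n − 1 = 1800 = 2^3 · 225, so s = 3 and d = 225.
x_0 = 385^225 mod 1801 = 1337.
x_1 = 1337^2 mod 1801 = 977.
x_2 = 977^2 mod 1801 = 1800.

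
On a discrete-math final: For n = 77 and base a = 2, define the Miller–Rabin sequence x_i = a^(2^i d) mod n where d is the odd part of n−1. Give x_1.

25

n − 1 = 76 = 2^2 · 19, so s = 2 and d = 19.
x_0 = 2^19 mod 77 = 72.
x_1 = 72^2 mod 77 = 25.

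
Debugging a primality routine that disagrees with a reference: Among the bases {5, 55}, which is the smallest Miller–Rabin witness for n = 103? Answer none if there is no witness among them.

n − 1 = 102 = 2^1 · 51, so s = 1 and d = 51.
Base 5: x_0 = 5^51 mod 103 = 102. x_0 = 102 ≡ −1, so 5 is not a witness.
Base 55: x_0 = 55^51 mod 103 = 1. x_0 = 1, so 55 is not a witness.
No listed base is a witness for 103.

none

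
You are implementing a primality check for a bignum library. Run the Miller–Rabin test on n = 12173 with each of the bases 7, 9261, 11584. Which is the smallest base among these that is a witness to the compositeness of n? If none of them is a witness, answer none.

7

n − 1 = 12172 = 2^2 · 3043, so s = 2 and d = 3043.
Base 7: x_0 = 7^3043 mod 12173 = 1043. x_0 is neither 1 nor 12172, so continue squaring. x_1 = 1043^2 mod 12173 = 4452. Reached i = s−1 = 1 without hitting −1: 7 is a Miller–Rabin witness and 12173 is composite.
Base 9261: x_0 = 9261^3043 mod 12173 = 1491. x_0 is neither 1 nor 12172, so continue squaring. x_1 = 1491^2 mod 12173 = 7595. Reached i = s−1 = 1 without hitting −1: 9261 is a Miller–Rabin witness and 12173 is composite.
Base 11584: x_0 = 11584^3043 mod 12173 = 10548. x_0 is neither 1 nor 12172, so continue squaring. x_1 = 10548^2 mod 12173 = 11257. Reached i = s−1 = 1 without hitting −1: 11584 is a Miller–Rabin witness and 12173 is composite.
The smallest witness among the given bases is 7.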